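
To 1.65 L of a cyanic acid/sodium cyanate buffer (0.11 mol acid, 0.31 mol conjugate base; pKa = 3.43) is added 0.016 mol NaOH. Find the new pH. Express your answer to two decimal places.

pH = 3.97

After neutralization: n(HOCN) = 0.094 mol, n(OCN-) = 0.326 mol.
pH = pKa + log([A⁻]/[HA]) = 3.43 + log(0.326/0.094) = 3.43 +0.540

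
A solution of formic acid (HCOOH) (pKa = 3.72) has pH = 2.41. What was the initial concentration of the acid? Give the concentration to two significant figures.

[H+] = 10^(-2.41) = 3.89 × 10^-3 M = x
Ka = 10^(−3.72) = 1.91 × 10^-4
Ka = x²/(C₀ − x) ⇒ C₀ = x + x²/Ka
C₀ = 3.89 × 10^-3 + (3.89 × 10^-3)²/(1.91 × 10^-4) = 8.31 × 10^-2 M

C₀ = 8.3 × 10^-2 M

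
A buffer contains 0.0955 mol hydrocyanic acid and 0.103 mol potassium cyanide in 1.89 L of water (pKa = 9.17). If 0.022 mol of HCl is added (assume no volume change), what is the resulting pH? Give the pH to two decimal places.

pH = 9.01

After neutralization: n(HCN) = 0.117 mol, n(CN-) = 0.081 mol.
Henderson–Hasselbalch with mole ratio 0.081/0.117: pH = 9.17 + (-0.160)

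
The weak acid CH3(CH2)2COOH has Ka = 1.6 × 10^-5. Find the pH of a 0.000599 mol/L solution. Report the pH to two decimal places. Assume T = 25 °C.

CH3(CH2)2COOH ⇌ CH3(CH2)2COO- + H+
Ka = x²/(0.000599 − x) = 1.6 × 10^-5
x is not negligible relative to C₀; solve x² + 1.6e-05·x − 9.58e-09 = 0.
x = [−1.6e-05 + √(1.6e-05² + 3.83e-08)]/2 = 9.02 × 10^-5 M
pH = −log(9.02 × 10^-5) = 4.04

pH = 4.04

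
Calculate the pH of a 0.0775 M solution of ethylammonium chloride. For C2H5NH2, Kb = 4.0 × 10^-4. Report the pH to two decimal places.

pH = 5.86

C2H5NH3+ is the conjugate acid of the weak base C2H5NH2.
Ka = Kw/Kb = 1.0×10^-14 / 4.0 × 10^-4 = 2.50 × 10^-11
Let x = [H+] at equilibrium. Ka = x²/(0.0775 − x).
Assume x ≪ 0.0775: x ≈ √(2.50 × 10^-11 × 0.0775) = 1.39 × 10^-6 M
Check: 0.0018% ionized — well under 5%, approximation valid.
pH = −log[H+] = −log(1.39 × 10^-6) = 5.86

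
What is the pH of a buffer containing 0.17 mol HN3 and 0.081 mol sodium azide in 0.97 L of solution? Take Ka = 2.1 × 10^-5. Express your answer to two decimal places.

pKa = −log(2.1 × 10^-5) = 4.678
pH = pKa + log([A⁻]/[HA]) = 4.678 + log(0.081/0.17)
pH = 4.678 + (-0.322) = 4.36

pH = 4.36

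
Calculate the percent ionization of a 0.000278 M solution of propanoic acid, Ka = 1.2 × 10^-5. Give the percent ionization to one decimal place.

18.7%

CH3CH2COOH ⇌ CH3CH2COO- + H+; let x = [H+] at equilibrium.
Solve x² + 1.2e-05x − 3.34e-09 = 0 → x = 5.21 × 10^-5 M
% ionization = x/C₀ × 100% = 5.21 × 10^-5/0.000278 × 100% = 18.7%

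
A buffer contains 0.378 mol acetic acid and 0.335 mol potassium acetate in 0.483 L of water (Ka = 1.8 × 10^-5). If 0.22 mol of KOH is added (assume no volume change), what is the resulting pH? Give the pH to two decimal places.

OH- converts CH3COOH to CH3COO-: CH3COOH → 0.158 mol, CH3COO- → 0.555 mol.
pKa = −log(1.8 × 10^-5) = 4.745
pH = pKa + log(n_CH3COO-/n_CH3COOH) = 4.745 + log(0.555/0.158) = 4.745 + (+0.546)

pH = 5.29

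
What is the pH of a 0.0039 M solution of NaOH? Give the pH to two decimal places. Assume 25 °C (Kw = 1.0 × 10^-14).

pH = 11.59

NaOH is a strong base; [OH-] = 0.0039 M.
pOH = -log(0.0039) = 2.41
pH = 14.00 - 2.41 = 11.59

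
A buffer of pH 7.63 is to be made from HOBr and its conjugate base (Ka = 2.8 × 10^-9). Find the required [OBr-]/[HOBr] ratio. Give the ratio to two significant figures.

pKa = -log(2.8 × 10^-9) = 8.553
pH = pKa + log(r) ⇒ log(r) = 7.63 − 8.553 = -0.923
r = [OBr-]/[HOBr] = 10^(-0.923) = 0.119

ratio = 0.12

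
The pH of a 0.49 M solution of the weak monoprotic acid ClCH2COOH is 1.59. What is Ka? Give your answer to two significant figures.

[H+] = 10^(-1.59) = 2.57 × 10^-2 M
At equilibrium [HA] = 0.49 − 2.57 × 10^-2 = 4.64 × 10^-1 M
Ka = [H+][A-]/[HA] = (2.57 × 10^-2)² / 4.64 × 10^-1 = 1.4 × 10^-3

Ka = 1.4 × 10^-3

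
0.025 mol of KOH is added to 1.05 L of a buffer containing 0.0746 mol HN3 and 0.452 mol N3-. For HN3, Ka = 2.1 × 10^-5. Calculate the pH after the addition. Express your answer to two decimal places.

pH = 5.66

After neutralization: n(HN3) = 0.0496 mol, n(N3-) = 0.477 mol.
pKa = −log(2.1 × 10^-5) = 4.678
pH = pKa + log(n_N3-/n_HN3) = 4.678 + log(0.477/0.0496) = 4.678 + (+0.983)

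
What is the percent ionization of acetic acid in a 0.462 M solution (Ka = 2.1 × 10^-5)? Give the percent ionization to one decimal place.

CH3COOH ⇌ CH3COO- + H+; let x = [H+] at equilibrium.
x ≈ √(Ka·C₀) = √(2.1 × 10^-5 × 0.462) = 3.11 × 10^-3 M
Fraction ionized = 3.11 × 10^-3 / 0.462 = 0.0067 → 0.7%

0.7%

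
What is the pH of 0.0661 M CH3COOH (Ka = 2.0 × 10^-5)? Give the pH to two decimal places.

pH = 2.94

CH3COOH ⇌ CH3COO- + H+
Ka = x²/(0.0661 − x) = 2.0 × 10^-5
Since Ka ≪ C₀, x ≈ √(Ka·C₀) = 1.15 × 10^-3 M.
(x/C₀ = 1.7% < 5%, so the approximation holds.)
pH = −log[H+] = −log(1.15 × 10^-3) = 2.94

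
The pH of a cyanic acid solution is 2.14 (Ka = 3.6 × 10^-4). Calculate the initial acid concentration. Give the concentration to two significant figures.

[H+] = 10^(-2.14) = 7.24 × 10^-3 M = x
Ka = x²/(C₀ − x) ⇒ C₀ = x + x²/Ka
C₀ = 7.24 × 10^-3 + (7.24 × 10^-3)²/(3.6 × 10^-4) = 1.53 × 10^-1 M

C₀ = 1.5 × 10^-1 M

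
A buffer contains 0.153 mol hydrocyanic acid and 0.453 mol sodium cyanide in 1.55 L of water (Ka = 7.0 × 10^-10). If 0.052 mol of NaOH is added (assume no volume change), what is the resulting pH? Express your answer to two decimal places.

OH- converts HCN to CN-: HCN → 0.101 mol, CN- → 0.505 mol.
pKa = −log(7.0 × 10^-10) = 9.155
pH = pKa + log([A⁻]/[HA]) = 9.155 + log(0.505/0.101) = 9.155 +0.699

pH = 9.85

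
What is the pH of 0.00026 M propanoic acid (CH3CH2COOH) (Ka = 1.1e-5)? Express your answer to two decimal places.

CH3CH2COOH ⇌ CH3CH2COO- + H+
From the ICE table, Ka = [H+]²/(0.00026 − [H+]) = 1.1 × 10^-5.
The 5% rule fails; solving [H+]² + Ka·[H+] − Ka·C₀ = 0 exactly:
[H+] = [−1.1e-05 + √(1.1e-05² + 1.14e-08)]/2 = 4.83 × 10^-5 M
pH = −log(4.83 × 10^-5) = 4.32

pH = 4.32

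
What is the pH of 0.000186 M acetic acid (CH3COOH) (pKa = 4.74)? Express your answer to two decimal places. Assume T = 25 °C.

CH3COOH ⇌ CH3COO- + H+
Ka = 10^(−4.74) = 1.82 × 10^-5
From the ICE table, Ka = [H+]²/(0.000186 − [H+]) = 1.82 × 10^-5.
Here C₀/Ka ≈ 10.2, so the small-[H+] approximation fails. Use the quadratic:
[H+] = (−Ka + √(Ka² + 4·Ka·C₀))/2 = 4.98 × 10^-5 M
pH = −log[H+] = −log(4.98 × 10^-5) = 4.30

pH = 4.30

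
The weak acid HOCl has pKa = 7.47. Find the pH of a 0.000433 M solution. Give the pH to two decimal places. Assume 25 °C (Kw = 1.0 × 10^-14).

pH = 5.42

HOCl ⇌ OCl- + H+
Ka = 10^(−7.47) = 3.39 × 10^-8
Let x = [H+] at equilibrium. Ka = x²/(0.000433 − x).
Since Ka ≪ C₀, x ≈ √(Ka·C₀) = 3.83 × 10^-6 M.
(x/C₀ = 0.88% < 5%, so the approximation holds.)
pH = −log[H+] = −log(3.83 × 10^-6) = 5.42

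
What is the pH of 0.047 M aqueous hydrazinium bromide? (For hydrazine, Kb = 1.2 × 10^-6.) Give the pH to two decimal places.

pH = 4.70

N2H5+ is the conjugate acid of the weak base N2H4.
Ka = Kw/Kb = 1.0×10^-14 / 1.2 × 10^-6 = 8.33 × 10^-9
Ka = [H+]²/(0.047 − [H+]) = 8.33 × 10^-9
Neglecting [H+] in the denominator: [H+] = √(8.33 × 10^-9 × 0.047) = 1.98 × 10^-5 M
([H+]/C₀ = 0.042% < 5%, so the approximation holds.)
pH = −log(1.98 × 10^-5) = 4.70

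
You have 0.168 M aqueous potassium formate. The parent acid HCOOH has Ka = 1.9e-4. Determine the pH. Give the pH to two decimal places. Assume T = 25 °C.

HCOO- is the conjugate base of the weak acid HCOOH.
Kb = Kw/Ka = 1.0×10^-14 / 1.9 × 10^-4 = 5.26 × 10^-11
From the ICE table, Kb = [OH-]²/(0.168 − [OH-]) = 5.26 × 10^-11.
Since Kb ≪ C₀, [OH-] ≈ √(Kb·C₀) = 2.97 × 10^-6 M.
pOH = 5.53, so pH = 14.00 − pOH = 8.47

pH = 8.47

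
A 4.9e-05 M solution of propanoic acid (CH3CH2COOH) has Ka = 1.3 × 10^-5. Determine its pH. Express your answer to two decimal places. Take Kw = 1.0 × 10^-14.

CH3CH2COOH ⇌ CH3CH2COO- + H+
Let x = [H+] at equilibrium. Ka = x²/(4.9e-05 − x).
Here C₀/Ka ≈ 3.77, so the small-x approximation fails. Use the quadratic:
x = [−1.3e-05 + √(1.3e-05² + 2.55e-09)]/2 = 1.96 × 10^-5 M
pH = −log[H+] = −log(1.96 × 10^-5) = 4.71

pH = 4.71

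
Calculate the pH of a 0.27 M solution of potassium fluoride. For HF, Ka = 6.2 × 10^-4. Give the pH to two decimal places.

pH = 8.32

F- is the conjugate base of the weak acid HF.
Kb = Kw/Ka = 1.0×10^-14 / 6.2 × 10^-4 = 1.61 × 10^-11
From the ICE table, Kb = [OH-]²/(0.27 − [OH-]) = 1.61 × 10^-11.
Since Kb ≪ C₀, [OH-] ≈ √(Kb·C₀) = 2.08 × 10^-6 M.
pOH = 5.68, so pH = 14.00 − pOH = 8.32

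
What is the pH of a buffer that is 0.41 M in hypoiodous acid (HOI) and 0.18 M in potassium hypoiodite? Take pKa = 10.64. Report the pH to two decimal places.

pH = 10.28

Henderson–Hasselbalch: pH = pKa + log([OI-]/[HOI]) = 10.64 + log(0.18/0.41)
pH = 10.64 + (-0.358) = 10.28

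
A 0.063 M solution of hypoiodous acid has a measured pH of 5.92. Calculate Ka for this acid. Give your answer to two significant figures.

[H+] = 10^(-5.92) = 1.20 × 10^-6 M
At equilibrium [HA] = 0.063 − 1.20 × 10^-6 = 6.30 × 10^-2 M
Ka = [H+][A-]/[HA] = (1.20 × 10^-6)² / 6.30 × 10^-2 = 2.3 × 10^-11

Ka = 2.3 × 10^-11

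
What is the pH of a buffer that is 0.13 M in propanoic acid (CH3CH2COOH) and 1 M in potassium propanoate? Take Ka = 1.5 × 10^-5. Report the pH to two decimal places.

pKa = −log(1.5 × 10^-5) = 4.824
Using pH = pKa + log([base]/[acid]) with [base]/[acid] = 1/0.13:
pH = 4.824 + (+0.886) = 5.71

pH = 5.71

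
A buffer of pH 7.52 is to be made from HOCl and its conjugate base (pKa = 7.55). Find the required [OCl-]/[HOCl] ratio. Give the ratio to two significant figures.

pH = pKa + log(r) ⇒ log(r) = 7.52 − 7.55 = -0.03
r = [OCl-]/[HOCl] = 10^(-0.03) = 0.933

ratio = 0.93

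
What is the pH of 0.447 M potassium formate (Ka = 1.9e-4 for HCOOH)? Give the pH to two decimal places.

HCOO- is the conjugate base of the weak acid HCOOH.
Kb = Kw/Ka = 1.0×10^-14 / 1.9 × 10^-4 = 5.26 × 10^-11
From the ICE table, Kb = [OH-]²/(0.447 − [OH-]) = 5.26 × 10^-11.
Neglecting [OH-] in the denominator: [OH-] = √(5.26 × 10^-11 × 0.447) = 4.85 × 10^-6 M
pOH = −log(4.85 × 10^-6) = 5.31; pH = 14.00 − 5.31 = 8.69

pH = 8.69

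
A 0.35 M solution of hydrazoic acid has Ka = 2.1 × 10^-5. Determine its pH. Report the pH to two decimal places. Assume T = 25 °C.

HN3 ⇌ N3- + H+
From the ICE table, Ka = x²/(0.35 − x) = 2.1 × 10^-5.
Assume x ≪ 0.35: x ≈ √(2.1 × 10^-5 × 0.35) = 2.71 × 10^-3 M
(x/C₀ = 0.77% < 5%, so the approximation holds.)
pH = −log(2.71 × 10^-3) = 2.57

pH = 2.57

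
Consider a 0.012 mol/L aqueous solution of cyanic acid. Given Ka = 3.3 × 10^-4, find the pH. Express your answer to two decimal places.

HOCN ⇌ OCN- + H+
Ka = [H+]²/(0.012 − [H+]) = 3.3 × 10^-4
The 5% rule fails; solving [H+]² + Ka·[H+] − Ka·C₀ = 0 exactly:
[H+] = [−0.00033 + √(0.00033² + 1.58e-05)]/2 = 1.83 × 10^-3 M
pH = −log(1.83 × 10^-3) = 2.74

pH = 2.74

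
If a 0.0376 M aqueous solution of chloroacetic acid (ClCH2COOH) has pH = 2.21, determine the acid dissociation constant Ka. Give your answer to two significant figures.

Ka = 1.2 × 10^-3

[H+] = 10^(-2.21) = 6.17 × 10^-3 M
At equilibrium [HA] = 0.0376 − 6.17 × 10^-3 = 3.14 × 10^-2 M
Ka = [H+][A-]/[HA] = (6.17 × 10^-3)² / 3.14 × 10^-2 = 1.2 × 10^-3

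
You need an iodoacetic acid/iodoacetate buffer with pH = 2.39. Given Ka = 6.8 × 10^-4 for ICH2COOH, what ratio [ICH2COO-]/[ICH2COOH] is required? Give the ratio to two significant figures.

ratio = 0.17

pKa = -log(6.8 × 10^-4) = 3.167
pH = pKa + log(r) ⇒ log(r) = 2.39 − 3.167 = -0.777
r = [ICH2COO-]/[ICH2COOH] = 10^(-0.777) = 0.167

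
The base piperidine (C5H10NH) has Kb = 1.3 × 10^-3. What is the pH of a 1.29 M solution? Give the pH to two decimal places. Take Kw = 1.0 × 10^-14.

C5H10NH + H2O ⇌ C5H10NH2+ + OH-
From the ICE table, Kb = [OH-]²/(1.29 − [OH-]) = 1.3 × 10^-3.
Since Kb ≪ C₀, [OH-] ≈ √(Kb·C₀) = 4.10 × 10^-2 M.
Check: 3.2% ionized — well under 5%, approximation valid.
pOH = −log(4.10 × 10^-2) = 1.39; pH = 14.00 − 1.39 = 12.61

pH = 12.61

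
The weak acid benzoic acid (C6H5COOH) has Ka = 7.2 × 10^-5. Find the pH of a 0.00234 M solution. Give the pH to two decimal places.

pH = 3.42

C6H5COOH ⇌ C6H5COO- + H+
Let x = [H+] at equilibrium. Ka = x²/(0.00234 − x).
Here C₀/Ka ≈ 32.5, so the small-x approximation fails. Use the quadratic:
x = [−7.2e-05 + √(7.2e-05² + 6.74e-07)]/2 = 3.76 × 10^-4 M
pH = −log(3.76 × 10^-4) = 3.42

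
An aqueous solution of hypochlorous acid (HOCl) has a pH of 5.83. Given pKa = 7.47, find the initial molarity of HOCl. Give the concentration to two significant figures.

[H+] = 10^(-5.83) = 1.48 × 10^-6 M = x
Ka = 10^(−7.47) = 3.39 × 10^-8
Ka = x²/(C₀ − x) ⇒ C₀ = x + x²/Ka
C₀ = 1.48 × 10^-6 + (1.48 × 10^-6)²/(3.39 × 10^-8) = 6.61 × 10^-5 M

C₀ = 6.6 × 10^-5 M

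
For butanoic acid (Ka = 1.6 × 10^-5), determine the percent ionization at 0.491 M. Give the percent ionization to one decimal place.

CH3(CH2)2COOH ⇌ CH3(CH2)2COO- + H+; let x = [H+] at equilibrium.
x ≈ √(Ka·C₀) = √(1.6 × 10^-5 × 0.491) = 2.80 × 10^-3 M
Fraction ionized = 2.80 × 10^-3 / 0.491 = 0.0057 → 0.6%

0.6%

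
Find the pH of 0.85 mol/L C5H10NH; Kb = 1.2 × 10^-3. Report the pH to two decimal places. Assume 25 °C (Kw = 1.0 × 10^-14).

pH = 12.50

C5H10NH + H2O ⇌ C5H10NH2+ + OH-
From the ICE table, Kb = x²/(0.85 − x) = 1.2 × 10^-3.
Assume x ≪ 0.85: x ≈ √(1.2 × 10^-3 × 0.85) = 3.19 × 10^-2 M
(x/C₀ = 3.8% < 5%, so the approximation holds.)
pOH = 1.50, so pH = 14.00 − pOH = 12.50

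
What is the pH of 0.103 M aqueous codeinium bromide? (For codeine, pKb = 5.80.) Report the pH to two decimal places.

C18H22NO3+ is the conjugate acid of the weak base C18H21NO3.
Kb = 10^(−5.80) = 1.58 × 10^-6
Ka = Kw/Kb = 1.0×10^-14 / 1.58 × 10^-6 = 6.33 × 10^-9
Ka = x²/(0.103 − x) = 6.33 × 10^-9
Assume x ≪ 0.103: x ≈ √(6.33 × 10^-9 × 0.103) = 2.55 × 10^-5 M
(x/C₀ = 0.025% < 5%, so the approximation holds.)
pH = −log[H+] = −log(2.55 × 10^-5) = 4.59

pH = 4.59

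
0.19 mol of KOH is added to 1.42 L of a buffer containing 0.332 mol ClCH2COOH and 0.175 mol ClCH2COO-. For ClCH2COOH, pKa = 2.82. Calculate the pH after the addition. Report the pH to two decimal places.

After neutralization: n(ClCH2COOH) = 0.142 mol, n(ClCH2COO-) = 0.365 mol.
Henderson–Hasselbalch with mole ratio 0.365/0.142: pH = 2.82 + (+0.410)

pH = 3.23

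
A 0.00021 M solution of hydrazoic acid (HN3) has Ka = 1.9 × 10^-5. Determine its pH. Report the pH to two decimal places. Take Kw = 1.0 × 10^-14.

pH = 4.26

HN3 ⇌ N3- + H+
From the ICE table, Ka = x²/(0.00021 − x) = 1.9 × 10^-5.
x is not negligible relative to C₀; solve x² + 1.9e-05·x − 3.99e-09 = 0.
x = [−1.9e-05 + √(1.9e-05² + 1.6e-08)]/2 = 5.44 × 10^-5 M
pH = −log(5.44 × 10^-5) = 4.26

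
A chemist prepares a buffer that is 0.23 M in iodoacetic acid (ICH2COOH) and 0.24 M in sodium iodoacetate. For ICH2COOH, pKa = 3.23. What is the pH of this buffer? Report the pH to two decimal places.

pH = 3.25

pH = pKa + log([A⁻]/[HA]) = 3.23 + log(0.24/0.23)
pH = 3.23 + (+0.018) = 3.25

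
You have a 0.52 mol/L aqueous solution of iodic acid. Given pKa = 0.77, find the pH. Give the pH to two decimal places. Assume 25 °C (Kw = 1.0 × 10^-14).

pH = 0.65

HIO3 ⇌ IO3- + H+
Ka = 10^(−0.77) = 1.70 × 10^-1
From the ICE table, Ka = x²/(0.52 − x) = 1.70 × 10^-1.
The 5% rule fails; solving x² + Ka·x − Ka·C₀ = 0 exactly:
x = [−0.17 + √(0.17² + 0.354)]/2 = 2.24 × 10^-1 M
pH = −log[H+] = −log(2.24 × 10^-1) = 0.65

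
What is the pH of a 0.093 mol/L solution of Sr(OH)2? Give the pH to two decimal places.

pH = 13.27

Sr(OH)2 is a strong base (each formula unit releases 2 OH-); [OH-] = 0.186 M.
pOH = -log(0.186) = 0.73
pH = 14.00 - 0.73 = 13.27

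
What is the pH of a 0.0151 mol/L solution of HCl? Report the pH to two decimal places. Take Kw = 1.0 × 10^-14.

pH = 1.82

HCl is a strong acid and dissociates completely, so [H+] = 0.0151 M.
pH = -log(0.0151) = 1.82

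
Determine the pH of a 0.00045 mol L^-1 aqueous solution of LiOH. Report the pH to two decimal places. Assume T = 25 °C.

LiOH is a strong base; [OH-] = 0.00045 M.
pOH = -log(0.00045) = 3.35
pH = 14.00 - 3.35 = 10.65

pH = 10.65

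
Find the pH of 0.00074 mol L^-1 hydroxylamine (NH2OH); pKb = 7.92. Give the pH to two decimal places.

NH2OH + H2O ⇌ NH3OH+ + OH-
Kb = 10^(−7.92) = 1.20 × 10^-8
Let x = [OH-] at equilibrium. Kb = x²/(0.00074 − x).
Since Kb ≪ C₀, x ≈ √(Kb·C₀) = 2.98 × 10^-6 M.
(x/C₀ = 0.4% < 5%, so the approximation holds.)
pOH = 5.53, so pH = 14.00 − pOH = 8.47

pH = 8.47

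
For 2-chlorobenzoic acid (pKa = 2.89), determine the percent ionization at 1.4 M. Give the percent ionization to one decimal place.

ClC6H4COOH ⇌ ClC6H4COO- + H+; let x = [H+] at equilibrium.
Ka = 10^(−2.89) = 1.29 × 10^-3
x ≈ √(Ka·C₀) = √(1.29 × 10^-3 × 1.4) = 4.25 × 10^-2 M
% ionization = x/C₀ × 100% = 4.25 × 10^-2/1.4 × 100% = 3.0%

3.0%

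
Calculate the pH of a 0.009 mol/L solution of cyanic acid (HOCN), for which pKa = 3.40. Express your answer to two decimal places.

pH = 2.77

HOCN ⇌ OCN- + H+
Ka = 10^(−3.40) = 3.98 × 10^-4
From the ICE table, Ka = x²/(0.009 − x) = 3.98 × 10^-4.
Here C₀/Ka ≈ 22.6, so the small-x approximation fails. Use the quadratic:
x = [−0.000398 + √(0.000398² + 1.43e-05)]/2 = 1.70 × 10^-3 M
pH = −log[H+] = −log(1.70 × 10^-3) = 2.77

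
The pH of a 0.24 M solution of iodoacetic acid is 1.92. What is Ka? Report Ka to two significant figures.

Ka = 6.3 × 10^-4

[H+] = 10^(-1.92) = 1.20 × 10^-2 M
At equilibrium [HA] = 0.24 − 1.20 × 10^-2 = 2.28 × 10^-1 M
Ka = [H+][A-]/[HA] = (1.20 × 10^-2)² / 2.28 × 10^-1 = 6.3 × 10^-4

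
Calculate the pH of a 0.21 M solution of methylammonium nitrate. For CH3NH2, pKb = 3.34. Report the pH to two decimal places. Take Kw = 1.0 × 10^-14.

pH = 5.67

CH3NH3+ is the conjugate acid of the weak base CH3NH2.
Kb = 10^(−3.34) = 4.57 × 10^-4
Ka = Kw/Kb = 1.0×10^-14 / 4.57 × 10^-4 = 2.19 × 10^-11
From the ICE table, Ka = [H+]²/(0.21 − [H+]) = 2.19 × 10^-11.
Assume [H+] ≪ 0.21: [H+] ≈ √(2.19 × 10^-11 × 0.21) = 2.14 × 10^-6 M
([H+]/C₀ = 0.001% < 5%, so the approximation holds.)
pH = −log[H+] = −log(2.14 × 10^-6) = 5.67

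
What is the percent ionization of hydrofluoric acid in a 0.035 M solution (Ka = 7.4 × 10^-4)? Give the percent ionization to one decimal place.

HF ⇌ F- + H+; let x = [H+] at equilibrium.
Ka = x²/(C₀ − x); solving the quadratic gives x = 4.73 × 10^-3 M.
% ionization = x/C₀ × 100% = 4.73 × 10^-3/0.035 × 100% = 13.5%

13.5%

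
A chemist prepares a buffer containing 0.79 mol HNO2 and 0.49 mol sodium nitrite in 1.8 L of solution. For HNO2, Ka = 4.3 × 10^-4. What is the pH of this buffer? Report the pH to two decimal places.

pKa = −log(4.3 × 10^-4) = 3.367
Henderson–Hasselbalch: pH = pKa + log([NO2-]/[HNO2]) = 3.367 + log(0.49/0.79)
pH = 3.367 + (-0.207) = 3.16

pH = 3.16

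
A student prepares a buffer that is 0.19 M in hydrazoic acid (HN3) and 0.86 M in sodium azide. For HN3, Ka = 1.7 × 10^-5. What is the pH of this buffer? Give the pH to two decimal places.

pH = 5.43

pKa = −log(1.7 × 10^-5) = 4.770
Using pH = pKa + log([base]/[acid]) with [base]/[acid] = 0.86/0.19:
pH = 4.770 + (+0.656) = 5.43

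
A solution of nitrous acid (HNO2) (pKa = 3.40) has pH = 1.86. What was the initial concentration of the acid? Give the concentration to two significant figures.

C₀ = 4.9 × 10^-1 M

[H+] = 10^(-1.86) = 1.38 × 10^-2 M = x
Ka = 10^(−3.40) = 3.98 × 10^-4
Ka = x²/(C₀ − x) ⇒ C₀ = x + x²/Ka
C₀ = 1.38 × 10^-2 + (1.38 × 10^-2)²/(3.98 × 10^-4) = 4.92 × 10^-1 M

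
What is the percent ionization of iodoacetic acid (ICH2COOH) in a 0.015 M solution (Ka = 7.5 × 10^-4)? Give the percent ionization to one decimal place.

20.0%

ICH2COOH ⇌ ICH2COO- + H+; let x = [H+] at equilibrium.
Ka = x²/(C₀ − x); solving the quadratic gives x = 3.00 × 10^-3 M.
Fraction ionized = 3.00 × 10^-3 / 0.015 = 0.2000 → 20.0%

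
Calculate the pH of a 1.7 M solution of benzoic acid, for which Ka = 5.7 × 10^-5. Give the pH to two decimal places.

pH = 2.01

C6H5COOH ⇌ C6H5COO- + H+
Ka = [H+]²/(1.7 − [H+]) = 5.7 × 10^-5
Since Ka ≪ C₀, [H+] ≈ √(Ka·C₀) = 9.84 × 10^-3 M.
pH = −log(9.84 × 10^-3) = 2.01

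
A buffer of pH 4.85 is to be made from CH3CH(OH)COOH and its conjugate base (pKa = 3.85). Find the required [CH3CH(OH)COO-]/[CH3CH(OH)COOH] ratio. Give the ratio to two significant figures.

ratio = 10

pH = pKa + log(r) ⇒ log(r) = 4.85 − 3.85 = +1.00
r = [CH3CH(OH)COO-]/[CH3CH(OH)COOH] = 10^(+1.00) = 10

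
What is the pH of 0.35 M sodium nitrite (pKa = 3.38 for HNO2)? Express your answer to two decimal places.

NO2- is the conjugate base of the weak acid HNO2.
Ka = 10^(−3.38) = 4.17 × 10^-4
Kb = Kw/Ka = 1.0×10^-14 / 4.17 × 10^-4 = 2.40 × 10^-11
Kb = x²/(0.35 − x) = 2.40 × 10^-11
Neglecting x in the denominator: x = √(2.40 × 10^-11 × 0.35) = 2.90 × 10^-6 M
(x/C₀ = 0.00083% < 5%, so the approximation holds.)
pOH = −log(2.90 × 10^-6) = 5.54; pH = 14.00 − 5.54 = 8.46

pH = 8.46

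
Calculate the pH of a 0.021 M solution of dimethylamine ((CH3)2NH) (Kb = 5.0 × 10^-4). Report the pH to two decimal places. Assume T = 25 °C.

(CH3)2NH + H2O ⇌ (CH3)2NH2+ + OH-
From the ICE table, Kb = [OH-]²/(0.021 − [OH-]) = 5.0 × 10^-4.
Here C₀/Kb ≈ 42, so the small-[OH-] approximation fails. Use the quadratic:
[OH-] = (−Kb + √(Kb² + 4·Kb·C₀))/2 = 3.00 × 10^-3 M
pOH = 2.52, so pH = 14.00 − pOH = 11.48

pH = 11.48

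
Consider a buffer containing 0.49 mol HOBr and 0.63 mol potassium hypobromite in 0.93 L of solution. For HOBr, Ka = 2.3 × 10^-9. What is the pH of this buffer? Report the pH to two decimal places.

pH = 8.75

pKa = −log(2.3 × 10^-9) = 8.638
Henderson–Hasselbalch: pH = pKa + log([OBr-]/[HOBr]) = 8.638 + log(0.63/0.49)
pH = 8.638 + (+0.109) = 8.75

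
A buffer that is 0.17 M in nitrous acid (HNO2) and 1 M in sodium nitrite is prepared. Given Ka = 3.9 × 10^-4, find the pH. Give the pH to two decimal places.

pH = 4.18

pKa = −log(3.9 × 10^-4) = 3.409
Henderson–Hasselbalch: pH = pKa + log([NO2-]/[HNO2]) = 3.409 + log(1/0.17)
pH = 3.409 + (+0.770) = 4.18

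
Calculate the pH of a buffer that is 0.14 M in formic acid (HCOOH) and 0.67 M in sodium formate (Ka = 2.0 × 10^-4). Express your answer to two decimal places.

pKa = −log(2.0 × 10^-4) = 3.699
Henderson–Hasselbalch: pH = pKa + log([HCOO-]/[HCOOH]) = 3.699 + log(0.67/0.14)
pH = 3.699 + (+0.680) = 4.38

pH = 4.38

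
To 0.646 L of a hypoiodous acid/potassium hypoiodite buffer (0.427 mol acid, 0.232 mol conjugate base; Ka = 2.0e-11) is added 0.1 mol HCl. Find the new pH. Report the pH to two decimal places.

After neutralization: n(HOI) = 0.527 mol, n(OI-) = 0.132 mol.
pKa = −log(2.0 × 10^-11) = 10.699
pH = pKa + log(n_OI-/n_HOI) = 10.699 + log(0.132/0.527) = 10.699 + (-0.601)

pH = 10.10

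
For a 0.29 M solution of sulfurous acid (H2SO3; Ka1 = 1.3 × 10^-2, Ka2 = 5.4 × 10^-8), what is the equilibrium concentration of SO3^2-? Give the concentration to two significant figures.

5.4 × 10^-8 M

First ionization gives [H+] ≈ [HSO3-] = 5.52 × 10^-2 M.
Second step: Ka2 = [H+][SO3^2-]/[HSO3-] ≈ [SO3^2-] (since [H+] ≈ [HSO3-]).
So [SO3^2-] ≈ Ka2.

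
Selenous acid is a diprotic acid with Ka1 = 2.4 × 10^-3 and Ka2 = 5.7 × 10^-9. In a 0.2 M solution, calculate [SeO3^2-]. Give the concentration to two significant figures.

5.7 × 10^-9 M

First ionization gives [H+] ≈ [HSeO3-] = 2.07 × 10^-2 M.
Second step: Ka2 = [H+][SeO3^2-]/[HSeO3-] ≈ [SeO3^2-] (since [H+] ≈ [HSeO3-]).
So [SeO3^2-] ≈ Ka2.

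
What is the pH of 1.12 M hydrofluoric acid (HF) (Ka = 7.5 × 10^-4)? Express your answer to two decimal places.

pH = 1.54

HF ⇌ F- + H+
From the ICE table, Ka = [H+]²/(1.12 − [H+]) = 7.5 × 10^-4.
Since Ka ≪ C₀, [H+] ≈ √(Ka·C₀) = 2.90 × 10^-2 M.
pH = −log(2.90 × 10^-2) = 1.54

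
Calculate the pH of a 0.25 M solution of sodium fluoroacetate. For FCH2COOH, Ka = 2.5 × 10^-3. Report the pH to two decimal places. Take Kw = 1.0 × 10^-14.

FCH2COO- is the conjugate base of the weak acid FCH2COOH.
Kb = Kw/Ka = 1.0×10^-14 / 2.5 × 10^-3 = 4.00 × 10^-12
Kb = [OH-]²/(0.25 − [OH-]) = 4.00 × 10^-12
Neglecting [OH-] in the denominator: [OH-] = √(4.00 × 10^-12 × 0.25) = 1.00 × 10^-6 M
([OH-]/C₀ = 0.0004% < 5%, so the approximation holds.)
pOH = −log(1.00 × 10^-6) = 6.00; pH = 14.00 − 6.00 = 8.00

pH = 8.00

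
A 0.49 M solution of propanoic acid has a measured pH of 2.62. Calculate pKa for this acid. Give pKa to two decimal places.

[H+] = 10^(-2.62) = 2.40 × 10^-3 M
At equilibrium [HA] = 0.49 − 2.40 × 10^-3 = 4.88 × 10^-1 M
Ka = [H+][A-]/[HA] = (2.40 × 10^-3)² / 4.88 × 10^-1 = 1.18 × 10^-5
pKa = -log(1.18 × 10^-5) = 4.93

pKa = 4.93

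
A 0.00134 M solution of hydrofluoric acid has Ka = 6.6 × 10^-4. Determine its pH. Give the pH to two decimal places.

pH = 3.18

HF ⇌ F- + H+
Ka = x²/(0.00134 − x) = 6.6 × 10^-4
Here C₀/Ka ≈ 2.03, so the small-x approximation fails. Use the quadratic:
x = (−Ka + √(Ka² + 4·Ka·C₀))/2 = 6.67 × 10^-4 M
pH = −log(6.67 × 10^-4) = 3.18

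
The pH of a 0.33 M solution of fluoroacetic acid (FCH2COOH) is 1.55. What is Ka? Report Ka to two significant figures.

[H+] = 10^(-1.55) = 2.82 × 10^-2 M
At equilibrium [HA] = 0.33 − 2.82 × 10^-2 = 3.02 × 10^-1 M
Ka = [H+][A-]/[HA] = (2.82 × 10^-2)² / 3.02 × 10^-1 = 2.6 × 10^-3

Ka = 2.6 × 10^-3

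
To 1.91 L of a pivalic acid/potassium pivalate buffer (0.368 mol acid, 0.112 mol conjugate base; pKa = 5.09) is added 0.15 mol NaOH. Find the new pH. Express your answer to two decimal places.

pH = 5.17

After neutralization: n((CH3)3CCOOH) = 0.218 mol, n((CH3)3CCOO-) = 0.262 mol.
pH = pKa + log(n_(CH3)3CCOO-/n_(CH3)3CCOOH) = 5.09 + log(0.262/0.218) = 5.09 + (+0.080)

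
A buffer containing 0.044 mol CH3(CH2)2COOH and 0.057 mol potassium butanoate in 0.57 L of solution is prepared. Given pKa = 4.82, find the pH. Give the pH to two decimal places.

pH = 4.93

Henderson–Hasselbalch: pH = pKa + log([CH3(CH2)2COO-]/[CH3(CH2)2COOH]) = 4.82 + log(0.057/0.044)
pH = 4.82 + (+0.112) = 4.93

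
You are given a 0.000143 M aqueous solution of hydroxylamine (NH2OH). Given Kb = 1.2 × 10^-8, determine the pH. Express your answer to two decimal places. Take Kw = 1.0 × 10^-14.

pH = 8.12

NH2OH + H2O ⇌ NH3OH+ + OH-
Let x = [OH-] at equilibrium. Kb = x²/(0.000143 − x).
Since Kb ≪ C₀, x ≈ √(Kb·C₀) = 1.31 × 10^-6 M.
pOH = 5.88, so pH = 14.00 − pOH = 8.12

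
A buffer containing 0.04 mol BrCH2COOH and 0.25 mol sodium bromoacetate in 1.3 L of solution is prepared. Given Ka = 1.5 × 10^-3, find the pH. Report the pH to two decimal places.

pKa = −log(1.5 × 10^-3) = 2.824
Henderson–Hasselbalch: pH = pKa + log([BrCH2COO-]/[BrCH2COOH]) = 2.824 + log(0.25/0.04)
pH = 2.824 + (+0.796) = 3.62

pH = 3.62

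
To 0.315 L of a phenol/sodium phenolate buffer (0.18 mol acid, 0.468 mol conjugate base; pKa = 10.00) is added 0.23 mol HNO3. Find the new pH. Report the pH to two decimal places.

After neutralization: n(C6H5OH) = 0.41 mol, n(C6H5O-) = 0.238 mol.
pH = pKa + log(n_C6H5O-/n_C6H5OH) = 10.00 + log(0.238/0.41) = 10.00 + (-0.236)

pH = 9.76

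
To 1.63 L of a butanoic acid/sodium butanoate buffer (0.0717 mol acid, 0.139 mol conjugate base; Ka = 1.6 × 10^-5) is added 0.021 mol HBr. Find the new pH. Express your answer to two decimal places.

Added H+ converts CH3(CH2)2COO- to CH3(CH2)2COOH: CH3(CH2)2COOH → 0.0927 mol, CH3(CH2)2COO- → 0.118 mol.
pKa = −log(1.6 × 10^-5) = 4.796
Henderson–Hasselbalch with mole ratio 0.118/0.0927: pH = 4.796 + (+0.105)

pH = 4.90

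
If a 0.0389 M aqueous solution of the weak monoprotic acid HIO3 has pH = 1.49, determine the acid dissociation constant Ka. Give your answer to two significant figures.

[H+] = 10^(-1.49) = 3.24 × 10^-2 M
At equilibrium [HA] = 0.0389 − 3.24 × 10^-2 = 6.50 × 10^-3 M
Ka = [H+][A-]/[HA] = (3.24 × 10^-2)² / 6.50 × 10^-3 = 1.6 × 10^-1

Ka = 1.6 × 10^-1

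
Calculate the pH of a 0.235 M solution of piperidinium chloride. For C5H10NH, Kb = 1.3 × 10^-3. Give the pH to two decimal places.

pH = 5.87

C5H10NH2+ is the conjugate acid of the weak base C5H10NH.
Ka = Kw/Kb = 1.0×10^-14 / 1.3 × 10^-3 = 7.69 × 10^-12
From the ICE table, Ka = x²/(0.235 − x) = 7.69 × 10^-12.
Since Ka ≪ C₀, x ≈ √(Ka·C₀) = 1.34 × 10^-6 M.
Check: 0.00057% ionized — well under 5%, approximation valid.
pH = −log(1.34 × 10^-6) = 5.87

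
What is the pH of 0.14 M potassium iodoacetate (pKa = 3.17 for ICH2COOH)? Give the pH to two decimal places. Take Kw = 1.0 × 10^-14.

pH = 8.16

ICH2COO- is the conjugate base of the weak acid ICH2COOH.
Ka = 10^(−3.17) = 6.76 × 10^-4
Kb = Kw/Ka = 1.0×10^-14 / 6.76 × 10^-4 = 1.48 × 10^-11
From the ICE table, Kb = [OH-]²/(0.14 − [OH-]) = 1.48 × 10^-11.
Assume [OH-] ≪ 0.14: [OH-] ≈ √(1.48 × 10^-11 × 0.14) = 1.44 × 10^-6 M
pOH = 5.84, so pH = 14.00 − pOH = 8.16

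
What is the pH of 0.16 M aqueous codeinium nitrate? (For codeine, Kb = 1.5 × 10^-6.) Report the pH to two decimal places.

C18H22NO3+ is the conjugate acid of the weak base C18H21NO3.
Ka = Kw/Kb = 1.0×10^-14 / 1.5 × 10^-6 = 6.67 × 10^-9
Ka = x²/(0.16 − x) = 6.67 × 10^-9
Neglecting x in the denominator: x = √(6.67 × 10^-9 × 0.16) = 3.27 × 10^-5 M
Check: 0.02% ionized — well under 5%, approximation valid.
pH = −log(3.27 × 10^-5) = 4.49

pH = 4.49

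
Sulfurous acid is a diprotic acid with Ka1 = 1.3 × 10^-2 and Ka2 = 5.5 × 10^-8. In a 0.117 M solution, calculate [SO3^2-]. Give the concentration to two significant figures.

First ionization gives [H+] ≈ [HSO3-] = 3.30 × 10^-2 M.
Second step: Ka2 = [H+][SO3^2-]/[HSO3-] ≈ [SO3^2-] (since [H+] ≈ [HSO3-]).
So [SO3^2-] ≈ Ka2.

5.5 × 10^-8 M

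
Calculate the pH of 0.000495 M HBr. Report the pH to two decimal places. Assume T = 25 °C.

HBr is a strong acid and dissociates completely, so [H+] = 0.000495 M.
pH = -log(0.000495) = 3.31

pH = 3.31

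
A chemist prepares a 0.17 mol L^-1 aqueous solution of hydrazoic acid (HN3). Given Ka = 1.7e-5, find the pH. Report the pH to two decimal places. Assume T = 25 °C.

pH = 2.77

HN3 ⇌ N3- + H+
Ka = [H+]²/(0.17 − [H+]) = 1.7 × 10^-5
Since Ka ≪ C₀, [H+] ≈ √(Ka·C₀) = 1.70 × 10^-3 M.
Check: 1% ionized — well under 5%, approximation valid.
pH = −log[H+] = −log(1.70 × 10^-3) = 2.77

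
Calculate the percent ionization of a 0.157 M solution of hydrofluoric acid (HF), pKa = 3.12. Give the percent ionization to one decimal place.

HF ⇌ F- + H+; let x = [H+] at equilibrium.
Ka = 10^(−3.12) = 7.59 × 10^-4
Solve x² + 0.000759x − 0.000119 = 0 → x = 1.05 × 10^-2 M
% ionization = x/C₀ × 100% = 1.05 × 10^-2/0.157 × 100% = 6.7%

6.7%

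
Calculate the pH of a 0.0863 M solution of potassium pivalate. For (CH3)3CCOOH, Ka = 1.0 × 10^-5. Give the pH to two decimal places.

pH = 8.97

(CH3)3CCOO- is the conjugate base of the weak acid (CH3)3CCOOH.
Kb = Kw/Ka = 1.0×10^-14 / 1.0 × 10^-5 = 1.00 × 10^-9
Kb = x²/(0.0863 − x) = 1.00 × 10^-9
Neglecting x in the denominator: x = √(1.00 × 10^-9 × 0.0863) = 9.29 × 10^-6 M
(x/C₀ = 0.011% < 5%, so the approximation holds.)
pOH = 5.03, so pH = 14.00 − pOH = 8.97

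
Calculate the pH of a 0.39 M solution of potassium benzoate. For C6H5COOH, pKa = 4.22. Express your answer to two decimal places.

C6H5COO- is the conjugate base of the weak acid C6H5COOH.
Ka = 10^(−4.22) = 6.03 × 10^-5
Kb = Kw/Ka = 1.0×10^-14 / 6.03 × 10^-5 = 1.66 × 10^-10
Kb = x²/(0.39 − x) = 1.66 × 10^-10
Neglecting x in the denominator: x = √(1.66 × 10^-10 × 0.39) = 8.05 × 10^-6 M
(x/C₀ = 0.0021% < 5%, so the approximation holds.)
pOH = 5.09, so pH = 14.00 − pOH = 8.91

pH = 8.91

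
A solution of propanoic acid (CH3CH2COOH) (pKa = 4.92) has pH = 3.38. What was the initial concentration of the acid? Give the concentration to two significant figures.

[H+] = 10^(-3.38) = 4.17 × 10^-4 M = x
Ka = 10^(−4.92) = 1.20 × 10^-5
Ka = x²/(C₀ − x) ⇒ C₀ = x + x²/Ka
C₀ = 4.17 × 10^-4 + (4.17 × 10^-4)²/(1.20 × 10^-5) = 1.49 × 10^-2 M

C₀ = 1.5 × 10^-2 M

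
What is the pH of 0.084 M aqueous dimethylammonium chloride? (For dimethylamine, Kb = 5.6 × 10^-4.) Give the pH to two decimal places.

pH = 5.91

(CH3)2NH2+ is the conjugate acid of the weak base (CH3)2NH.
Ka = Kw/Kb = 1.0×10^-14 / 5.6 × 10^-4 = 1.79 × 10^-11
Ka = [H+]²/(0.084 − [H+]) = 1.79 × 10^-11
Since Ka ≪ C₀, [H+] ≈ √(Ka·C₀) = 1.23 × 10^-6 M.
pH = −log[H+] = −log(1.23 × 10^-6) = 5.91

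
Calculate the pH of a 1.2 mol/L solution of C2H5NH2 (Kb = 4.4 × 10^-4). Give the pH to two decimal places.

C2H5NH2 + H2O ⇌ C2H5NH3+ + OH-
Let x = [OH-] at equilibrium. Kb = x²/(1.2 − x).
Since Kb ≪ C₀, x ≈ √(Kb·C₀) = 2.30 × 10^-2 M.
(x/C₀ = 1.9% < 5%, so the approximation holds.)
pOH = −log(2.30 × 10^-2) = 1.64; pH = 14.00 − 1.64 = 12.36

pH = 12.36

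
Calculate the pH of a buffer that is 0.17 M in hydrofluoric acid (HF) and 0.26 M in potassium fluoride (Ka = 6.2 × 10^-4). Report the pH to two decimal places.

pH = 3.39

pKa = −log(6.2 × 10^-4) = 3.208
Henderson–Hasselbalch: pH = pKa + log([F-]/[HF]) = 3.208 + log(0.26/0.17)
pH = 3.208 + (+0.185) = 3.39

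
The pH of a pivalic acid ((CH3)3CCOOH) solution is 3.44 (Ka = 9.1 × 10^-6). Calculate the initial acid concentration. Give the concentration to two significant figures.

[H+] = 10^(-3.44) = 3.63 × 10^-4 M = x
Ka = x²/(C₀ − x) ⇒ C₀ = x + x²/Ka
C₀ = 3.63 × 10^-4 + (3.63 × 10^-4)²/(9.1 × 10^-6) = 1.48 × 10^-2 M

C₀ = 1.5 × 10^-2 M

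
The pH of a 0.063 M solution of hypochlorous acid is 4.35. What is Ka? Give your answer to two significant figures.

[H+] = 10^(-4.35) = 4.47 × 10^-5 M
At equilibrium [HA] = 0.063 − 4.47 × 10^-5 = 6.30 × 10^-2 M
Ka = [H+][A-]/[HA] = (4.47 × 10^-5)² / 6.30 × 10^-2 = 3.2 × 10^-8

Ka = 3.2 × 10^-8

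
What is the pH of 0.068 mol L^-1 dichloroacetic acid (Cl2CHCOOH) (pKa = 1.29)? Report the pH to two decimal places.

Cl2CHCOOH ⇌ Cl2CHCOO- + H+
Ka = 10^(−1.29) = 5.13 × 10^-2
From the ICE table, Ka = x²/(0.068 − x) = 5.13 × 10^-2.
Here C₀/Ka ≈ 1.33, so the small-x approximation fails. Use the quadratic:
x = [−0.0513 + √(0.0513² + 0.014)]/2 = 3.87 × 10^-2 M
pH = −log[H+] = −log(3.87 × 10^-2) = 1.41

pH = 1.41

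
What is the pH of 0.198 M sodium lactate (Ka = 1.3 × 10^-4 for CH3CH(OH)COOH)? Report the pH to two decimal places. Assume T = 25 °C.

CH3CH(OH)COO- is the conjugate base of the weak acid CH3CH(OH)COOH.
Kb = Kw/Ka = 1.0×10^-14 / 1.3 × 10^-4 = 7.69 × 10^-11
Kb = [OH-]²/(0.198 − [OH-]) = 7.69 × 10^-11
Since Kb ≪ C₀, [OH-] ≈ √(Kb·C₀) = 3.90 × 10^-6 M.
pOH = −log(3.90 × 10^-6) = 5.41; pH = 14.00 − 5.41 = 8.59

pH = 8.59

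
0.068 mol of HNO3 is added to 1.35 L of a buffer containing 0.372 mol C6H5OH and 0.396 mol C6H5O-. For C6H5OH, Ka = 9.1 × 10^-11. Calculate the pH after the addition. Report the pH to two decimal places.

pH = 9.91

After neutralization: n(C6H5OH) = 0.44 mol, n(C6H5O-) = 0.328 mol.
pKa = −log(9.1 × 10^-11) = 10.041
Henderson–Hasselbalch with mole ratio 0.328/0.44: pH = 10.041 + (-0.128)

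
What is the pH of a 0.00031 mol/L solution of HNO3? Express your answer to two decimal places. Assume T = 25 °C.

pH = 3.51

HNO3 is a strong acid and dissociates completely, so [H+] = 0.00031 M.
pH = -log(0.00031) = 3.51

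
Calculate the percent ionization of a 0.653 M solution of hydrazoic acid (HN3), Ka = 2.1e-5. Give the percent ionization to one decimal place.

0.6%

HN3 ⇌ N3- + H+; let x = [H+] at equilibrium.
x ≈ √(Ka·C₀) = √(2.1 × 10^-5 × 0.653) = 3.70 × 10^-3 M
Fraction ionized = 3.70 × 10^-3 / 0.653 = 0.0057 → 0.6%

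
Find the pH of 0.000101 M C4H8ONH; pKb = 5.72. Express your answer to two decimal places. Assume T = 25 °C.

C4H8ONH + H2O ⇌ C4H8ONH2+ + OH-
Kb = 10^(−5.72) = 1.91 × 10^-6
From the ICE table, Kb = [OH-]²/(0.000101 − [OH-]) = 1.91 × 10^-6.
The 5% rule fails; solving [OH-]² + Kb·[OH-] − Kb·C₀ = 0 exactly:
[OH-] = (−Kb + √(Kb² + 4·Kb·C₀))/2 = 1.30 × 10^-5 M
pOH = −log(1.30 × 10^-5) = 4.89; pH = 14.00 − 4.89 = 9.11

pH = 9.11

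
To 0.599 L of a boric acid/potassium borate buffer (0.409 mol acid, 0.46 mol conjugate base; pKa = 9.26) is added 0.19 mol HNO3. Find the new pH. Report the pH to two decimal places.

After neutralization: n(B(OH)3) = 0.599 mol, n(B(OH)4-) = 0.27 mol.
Henderson–Hasselbalch with mole ratio 0.27/0.599: pH = 9.26 + (-0.346)

pH = 8.91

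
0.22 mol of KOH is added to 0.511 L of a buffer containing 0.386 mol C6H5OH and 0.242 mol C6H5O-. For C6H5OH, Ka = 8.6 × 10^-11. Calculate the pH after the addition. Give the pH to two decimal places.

After neutralization: n(C6H5OH) = 0.166 mol, n(C6H5O-) = 0.462 mol.
pKa = −log(8.6 × 10^-11) = 10.066
pH = pKa + log(n_C6H5O-/n_C6H5OH) = 10.066 + log(0.462/0.166) = 10.066 + (+0.445)

pH = 10.51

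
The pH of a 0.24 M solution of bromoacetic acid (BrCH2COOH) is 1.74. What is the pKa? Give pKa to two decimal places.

pKa = 2.83

[H+] = 10^(-1.74) = 1.82 × 10^-2 M
At equilibrium [HA] = 0.24 − 1.82 × 10^-2 = 2.22 × 10^-1 M
Ka = [H+][A-]/[HA] = (1.82 × 10^-2)² / 2.22 × 10^-1 = 1.49 × 10^-3
pKa = -log(1.49 × 10^-3) = 2.83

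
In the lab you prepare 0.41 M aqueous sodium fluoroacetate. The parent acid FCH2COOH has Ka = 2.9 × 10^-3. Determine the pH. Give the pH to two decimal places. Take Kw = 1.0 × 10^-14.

pH = 8.08

FCH2COO- is the conjugate base of the weak acid FCH2COOH.
Kb = Kw/Ka = 1.0×10^-14 / 2.9 × 10^-3 = 3.45 × 10^-12
Kb = [OH-]²/(0.41 − [OH-]) = 3.45 × 10^-12
Since Kb ≪ C₀, [OH-] ≈ √(Kb·C₀) = 1.19 × 10^-6 M.
pOH = −log(1.19 × 10^-6) = 5.92; pH = 14.00 − 5.92 = 8.08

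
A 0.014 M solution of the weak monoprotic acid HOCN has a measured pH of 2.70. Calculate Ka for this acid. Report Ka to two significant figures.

[H+] = 10^(-2.70) = 2.00 × 10^-3 M
At equilibrium [HA] = 0.014 − 2.00 × 10^-3 = 1.20 × 10^-2 M
Ka = [H+][A-]/[HA] = (2.00 × 10^-3)² / 1.20 × 10^-2 = 3.3 × 10^-4

Ka = 3.3 × 10^-4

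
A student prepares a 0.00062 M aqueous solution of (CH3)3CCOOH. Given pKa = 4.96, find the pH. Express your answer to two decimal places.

(CH3)3CCOOH ⇌ (CH3)3CCOO- + H+
Ka = 10^(−4.96) = 1.10 × 10^-5
From the ICE table, Ka = [H+]²/(0.00062 − [H+]) = 1.10 × 10^-5.
The 5% rule fails; solving [H+]² + Ka·[H+] − Ka·C₀ = 0 exactly:
[H+] = [−1.1e-05 + √(1.1e-05² + 2.73e-08)]/2 = 7.73 × 10^-5 M
pH = −log(7.73 × 10^-5) = 4.11

pH = 4.11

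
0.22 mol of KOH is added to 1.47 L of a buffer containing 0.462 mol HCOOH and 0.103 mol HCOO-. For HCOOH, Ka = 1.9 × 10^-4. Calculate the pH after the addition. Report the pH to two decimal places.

pH = 3.85

OH- converts HCOOH to HCOO-: HCOOH → 0.242 mol, HCOO- → 0.323 mol.
pKa = −log(1.9 × 10^-4) = 3.721
pH = pKa + log([A⁻]/[HA]) = 3.721 + log(0.323/0.242) = 3.721 +0.125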